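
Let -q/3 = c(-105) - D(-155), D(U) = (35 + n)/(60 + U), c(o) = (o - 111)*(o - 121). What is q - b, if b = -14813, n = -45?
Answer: -2501059/19 ≈ -1.3163e+5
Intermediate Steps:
c(o) = (-121 + o)*(-111 + o) (c(o) = (-111 + o)*(-121 + o) = (-121 + o)*(-111 + o))
D(U) = -10/(60 + U) (D(U) = (35 - 45)/(60 + U) = -10/(60 + U))
q = -2782506/19 (q = -3*((13431 + (-105)² - 232*(-105)) - (-10)/(60 - 155)) = -3*((13431 + 11025 + 24360) - (-10)/(-95)) = -3*(48816 - (-10)*(-1)/95) = -3*(48816 - 1*2/19) = -3*(48816 - 2/19) = -3*927502/19 = -2782506/19 ≈ -1.4645e+5)
q - b = -2782506/19 - 1*(-14813) = -2782506/19 + 14813 = -2501059/19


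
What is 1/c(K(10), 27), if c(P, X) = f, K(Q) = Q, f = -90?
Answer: -1/90 ≈ -0.011111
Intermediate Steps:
c(P, X) = -90
1/c(K(10), 27) = 1/(-90) = -1/90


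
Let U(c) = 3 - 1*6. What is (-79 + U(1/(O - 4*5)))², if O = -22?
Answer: 6724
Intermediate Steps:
U(c) = -3 (U(c) = 3 - 6 = -3)
(-79 + U(1/(O - 4*5)))² = (-79 - 3)² = (-82)² = 6724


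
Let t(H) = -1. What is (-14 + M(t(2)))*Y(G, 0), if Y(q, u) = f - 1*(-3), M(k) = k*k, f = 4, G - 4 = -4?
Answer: -91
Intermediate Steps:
G = 0 (G = 4 - 4 = 0)
M(k) = k**2
Y(q, u) = 7 (Y(q, u) = 4 - 1*(-3) = 4 + 3 = 7)
(-14 + M(t(2)))*Y(G, 0) = (-14 + (-1)**2)*7 = (-14 + 1)*7 = -13*7 = -91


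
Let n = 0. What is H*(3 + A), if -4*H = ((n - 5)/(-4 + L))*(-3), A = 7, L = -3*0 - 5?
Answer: 25/6 ≈ 4.1667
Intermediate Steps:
L = -5 (L = 0 - 5 = -5)
H = 5/12 (H = -(0 - 5)/(-4 - 5)*(-3)/4 = -(-5/(-9))*(-3)/4 = -(-5*(-1/9))*(-3)/4 = -5*(-3)/36 = -1/4*(-5/3) = 5/12 ≈ 0.41667)
H*(3 + A) = 5*(3 + 7)/12 = (5/12)*10 = 25/6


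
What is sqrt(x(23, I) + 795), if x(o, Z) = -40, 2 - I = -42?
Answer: sqrt(755) ≈ 27.477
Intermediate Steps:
I = 44 (I = 2 - 1*(-42) = 2 + 42 = 44)
sqrt(x(23, I) + 795) = sqrt(-40 + 795) = sqrt(755)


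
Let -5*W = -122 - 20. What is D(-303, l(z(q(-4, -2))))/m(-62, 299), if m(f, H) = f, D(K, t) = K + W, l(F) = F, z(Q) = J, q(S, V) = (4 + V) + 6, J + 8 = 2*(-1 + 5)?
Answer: 1373/310 ≈ 4.4290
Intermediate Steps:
J = 0 (J = -8 + 2*(-1 + 5) = -8 + 2*4 = -8 + 8 = 0)
q(S, V) = 10 + V
W = 142/5 (W = -(-122 - 20)/5 = -⅕*(-142) = 142/5 ≈ 28.400)
z(Q) = 0
D(K, t) = 142/5 + K (D(K, t) = K + 142/5 = 142/5 + K)
D(-303, l(z(q(-4, -2))))/m(-62, 299) = (142/5 - 303)/(-62) = -1373/5*(-1/62) = 1373/310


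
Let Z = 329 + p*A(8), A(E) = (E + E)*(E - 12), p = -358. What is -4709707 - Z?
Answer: -4732948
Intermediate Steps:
A(E) = 2*E*(-12 + E) (A(E) = (2*E)*(-12 + E) = 2*E*(-12 + E))
Z = 23241 (Z = 329 - 716*8*(-12 + 8) = 329 - 716*8*(-4) = 329 - 358*(-64) = 329 + 22912 = 23241)
-4709707 - Z = -4709707 - 1*23241 = -4709707 - 23241 = -4732948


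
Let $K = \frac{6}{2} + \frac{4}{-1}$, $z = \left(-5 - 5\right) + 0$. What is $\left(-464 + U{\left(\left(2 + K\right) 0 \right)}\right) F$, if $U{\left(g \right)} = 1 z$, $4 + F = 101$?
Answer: $-45978$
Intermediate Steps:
$F = 97$ ($F = -4 + 101 = 97$)
$z = -10$ ($z = -10 + 0 = -10$)
$K = -1$ ($K = 6 \cdot \frac{1}{2} + 4 \left(-1\right) = 3 - 4 = -1$)
$U{\left(g \right)} = -10$ ($U{\left(g \right)} = 1 \left(-10\right) = -10$)
$\left(-464 + U{\left(\left(2 + K\right) 0 \right)}\right) F = \left(-464 - 10\right) 97 = \left(-474\right) 97 = -45978$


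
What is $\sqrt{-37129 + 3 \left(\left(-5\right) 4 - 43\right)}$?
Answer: $i \sqrt{37318} \approx 193.18 i$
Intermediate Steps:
$\sqrt{-37129 + 3 \left(\left(-5\right) 4 - 43\right)} = \sqrt{-37129 + 3 \left(-20 - 43\right)} = \sqrt{-37129 + 3 \left(-63\right)} = \sqrt{-37129 - 189} = \sqrt{-37318} = i \sqrt{37318}$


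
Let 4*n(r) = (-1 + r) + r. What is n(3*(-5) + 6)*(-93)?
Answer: 1767/4 ≈ 441.75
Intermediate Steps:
n(r) = -¼ + r/2 (n(r) = ((-1 + r) + r)/4 = (-1 + 2*r)/4 = -¼ + r/2)
n(3*(-5) + 6)*(-93) = (-¼ + (3*(-5) + 6)/2)*(-93) = (-¼ + (-15 + 6)/2)*(-93) = (-¼ + (½)*(-9))*(-93) = (-¼ - 9/2)*(-93) = -19/4*(-93) = 1767/4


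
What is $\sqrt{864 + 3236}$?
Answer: $10 \sqrt{41} \approx 64.031$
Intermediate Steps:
$\sqrt{864 + 3236} = \sqrt{4100} = 10 \sqrt{41}$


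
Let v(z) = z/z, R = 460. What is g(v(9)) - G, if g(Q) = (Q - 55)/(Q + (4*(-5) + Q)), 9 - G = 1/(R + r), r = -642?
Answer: -1093/182 ≈ -6.0055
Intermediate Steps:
v(z) = 1
G = 1639/182 (G = 9 - 1/(460 - 642) = 9 - 1/(-182) = 9 - 1*(-1/182) = 9 + 1/182 = 1639/182 ≈ 9.0055)
g(Q) = (-55 + Q)/(-20 + 2*Q) (g(Q) = (-55 + Q)/(Q + (-20 + Q)) = (-55 + Q)/(-20 + 2*Q))
g(v(9)) - G = (-55 + 1)/(2*(-10 + 1)) - 1*1639/182 = (1/2)*(-54)/(-9) - 1639/182 = (1/2)*(-1/9)*(-54) - 1639/182 = 3 - 1639/182 = -1093/182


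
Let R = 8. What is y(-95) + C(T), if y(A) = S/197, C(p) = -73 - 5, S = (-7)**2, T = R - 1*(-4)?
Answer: -15317/197 ≈ -77.751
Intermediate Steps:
T = 12 (T = 8 - 1*(-4) = 8 + 4 = 12)
S = 49
C(p) = -78
y(A) = 49/197
y(-95) + C(T) = 49/197 - 78 = -15317/197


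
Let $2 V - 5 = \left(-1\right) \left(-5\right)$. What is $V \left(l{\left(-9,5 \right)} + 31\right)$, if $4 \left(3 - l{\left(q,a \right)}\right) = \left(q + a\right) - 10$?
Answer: $\frac{375}{2} \approx 187.5$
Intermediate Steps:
$V = 5$ ($V = \frac{5}{2} + \frac{\left(-1\right) \left(-5\right)}{2} = \frac{5}{2} + \frac{1}{2} \cdot 5 = \frac{5}{2} + \frac{5}{2} = 5$)
$l{\left(q,a \right)} = \frac{11}{2} - \frac{a}{4} - \frac{q}{4}$ ($l{\left(q,a \right)} = 3 - \frac{\left(q + a\right) - 10}{4} = 3 - \frac{\left(a + q\right) - 10}{4} = 3 - \frac{-10 + a + q}{4} = 3 - \left(- \frac{5}{2} + \frac{a}{4} + \frac{q}{4}\right) = \frac{11}{2} - \frac{a}{4} - \frac{q}{4}$)
$V \left(l{\left(-9,5 \right)} + 31\right) = 5 \left(\left(\frac{11}{2} - \frac{5}{4} - - \frac{9}{4}\right) + 31\right) = 5 \left(\left(\frac{11}{2} - \frac{5}{4} + \frac{9}{4}\right) + 31\right) = 5 \left(\frac{13}{2} + 31\right) = 5 \cdot \frac{75}{2} = \frac{375}{2}$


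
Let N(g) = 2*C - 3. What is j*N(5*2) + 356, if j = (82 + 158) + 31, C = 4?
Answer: 1711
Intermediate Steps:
N(g) = 5 (N(g) = 2*4 - 3 = 8 - 3 = 5)
j = 271 (j = 240 + 31 = 271)
j*N(5*2) + 356 = 271*5 + 356 = 1355 + 356 = 1711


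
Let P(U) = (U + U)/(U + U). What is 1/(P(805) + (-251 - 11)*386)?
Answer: -1/101131 ≈ -9.8882e-6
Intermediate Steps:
P(U) = 1 (P(U) = (2*U)/((2*U)) = (2*U)*(1/(2*U)) = 1)
1/(P(805) + (-251 - 11)*386) = 1/(1 + (-251 - 11)*386) = 1/(1 - 262*386) = 1/(1 - 101132) = 1/(-101131) = -1/101131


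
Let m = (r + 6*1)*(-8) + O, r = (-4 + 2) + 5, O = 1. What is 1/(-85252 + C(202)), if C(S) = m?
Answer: -1/85323 ≈ -1.1720e-5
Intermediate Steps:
r = 3 (r = -2 + 5 = 3)
m = -71 (m = (3 + 6*1)*(-8) + 1 = (3 + 6)*(-8) + 1 = 9*(-8) + 1 = -72 + 1 = -71)
C(S) = -71
1/(-85252 + C(202)) = 1/(-85252 - 71) = 1/(-85323) = -1/85323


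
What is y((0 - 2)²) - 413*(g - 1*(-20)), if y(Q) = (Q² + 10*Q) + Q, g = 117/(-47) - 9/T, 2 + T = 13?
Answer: -3533170/517 ≈ -6834.0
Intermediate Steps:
T = 11 (T = -2 + 13 = 11)
g = -1710/517 (g = 117/(-47) - 9/11 = 117*(-1/47) - 9*1/11 = -117/47 - 9/11 = -1710/517 ≈ -3.3075)
y(Q) = Q² + 11*Q
y((0 - 2)²) - 413*(g - 1*(-20)) = (0 - 2)²*(11 + (0 - 2)²) - 413*(-1710/517 - 1*(-20)) = (-2)²*(11 + (-2)²) - 413*(-1710/517 + 20) = 4*(11 + 4) - 413*8630/517 = 4*15 - 3564190/517 = 60 - 3564190/517 = -3533170/517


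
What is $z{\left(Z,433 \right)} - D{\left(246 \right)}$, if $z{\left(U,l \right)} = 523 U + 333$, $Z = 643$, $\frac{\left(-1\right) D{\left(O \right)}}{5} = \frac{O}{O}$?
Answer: $336627$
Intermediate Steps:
$D{\left(O \right)} = -5$ ($D{\left(O \right)} = - 5 \frac{O}{O} = \left(-5\right) 1 = -5$)
$z{\left(U,l \right)} = 333 + 523 U$
$z{\left(Z,433 \right)} - D{\left(246 \right)} = \left(333 + 523 \cdot 643\right) - -5 = \left(333 + 336289\right) + 5 = 336622 + 5 = 336627$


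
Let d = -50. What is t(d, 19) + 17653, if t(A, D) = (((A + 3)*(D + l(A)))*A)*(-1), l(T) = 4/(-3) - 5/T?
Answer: -72296/3 ≈ -24099.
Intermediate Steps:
l(T) = -4/3 - 5/T (l(T) = 4*(-⅓) - 5/T = -4/3 - 5/T)
t(A, D) = -A*(3 + A)*(-4/3 + D - 5/A) (t(A, D) = (((A + 3)*(D + (-4/3 - 5/A)))*A)*(-1) = (((3 + A)*(-4/3 + D - 5/A))*A)*(-1) = (A*(3 + A)*(-4/3 + D - 5/A))*(-1) = -A*(3 + A)*(-4/3 + D - 5/A))
t(d, 19) + 17653 = (15 + 4*(-50) - ⅓*(-50)*(-15 - 4*(-50) + 9*19 + 3*(-50)*19)) + 17653 = (15 - 200 - ⅓*(-50)*(-15 + 200 + 171 - 2850)) + 17653 = (15 - 200 - ⅓*(-50)*(-2494)) + 17653 = (15 - 200 - 124700/3) + 17653 = -125255/3 + 17653 = -72296/3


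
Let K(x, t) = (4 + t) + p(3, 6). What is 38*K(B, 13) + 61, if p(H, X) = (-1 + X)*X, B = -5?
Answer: 1847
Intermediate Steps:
p(H, X) = X*(-1 + X)
K(x, t) = 34 + t (K(x, t) = (4 + t) + 6*(-1 + 6) = (4 + t) + 6*5 = (4 + t) + 30 = 34 + t)
38*K(B, 13) + 61 = 38*(34 + 13) + 61 = 38*47 + 61 = 1786 + 61 = 1847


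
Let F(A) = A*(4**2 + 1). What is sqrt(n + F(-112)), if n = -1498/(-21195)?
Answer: I*sqrt(95033156610)/7065 ≈ 43.634*I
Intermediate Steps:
n = 1498/21195 (n = -1498*(-1/21195) = 1498/21195 ≈ 0.070677)
F(A) = 17*A (F(A) = A*(16 + 1) = A*17 = 17*A)
sqrt(n + F(-112)) = sqrt(1498/21195 + 17*(-112)) = sqrt(1498/21195 - 1904) = sqrt(-40353782/21195) = I*sqrt(95033156610)/7065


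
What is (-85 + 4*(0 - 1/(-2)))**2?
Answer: 6889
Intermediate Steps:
(-85 + 4*(0 - 1/(-2)))**2 = (-85 + 4*(0 - 1*(-1/2)))**2 = (-85 + 4*(0 + 1/2))**2 = (-85 + 4*(1/2))**2 = (-85 + 2)**2 = (-83)**2 = 6889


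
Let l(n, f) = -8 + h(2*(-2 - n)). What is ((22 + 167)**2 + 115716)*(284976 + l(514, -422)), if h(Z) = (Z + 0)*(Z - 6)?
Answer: 205376436408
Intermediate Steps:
h(Z) = Z*(-6 + Z)
l(n, f) = -8 + (-10 - 2*n)*(-4 - 2*n) (l(n, f) = -8 + (2*(-2 - n))*(-6 + 2*(-2 - n)) = -8 + (-4 - 2*n)*(-6 + (-4 - 2*n)) = -8 + (-4 - 2*n)*(-10 - 2*n) = -8 + (-10 - 2*n)*(-4 - 2*n))
((22 + 167)**2 + 115716)*(284976 + l(514, -422)) = ((22 + 167)**2 + 115716)*(284976 + (-8 + 4*(2 + 514)*(5 + 514))) = (189**2 + 115716)*(284976 + (-8 + 4*516*519)) = (35721 + 115716)*(284976 + (-8 + 1071216)) = 151437*(284976 + 1071208) = 151437*1356184 = 205376436408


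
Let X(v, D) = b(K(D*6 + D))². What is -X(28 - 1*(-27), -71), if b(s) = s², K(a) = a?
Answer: -61013446081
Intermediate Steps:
X(v, D) = 2401*D⁴ (X(v, D) = ((D*6 + D)²)² = ((6*D + D)²)² = ((7*D)²)² = (49*D²)² = 2401*D⁴)
-X(28 - 1*(-27), -71) = -2401*(-71)⁴ = -2401*25411681 = -1*61013446081 = -61013446081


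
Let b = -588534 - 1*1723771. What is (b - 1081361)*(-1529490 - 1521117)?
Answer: 10352741255262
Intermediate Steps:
b = -2312305 (b = -588534 - 1723771 = -2312305)
(b - 1081361)*(-1529490 - 1521117) = (-2312305 - 1081361)*(-1529490 - 1521117) = -3393666*(-3050607) = 10352741255262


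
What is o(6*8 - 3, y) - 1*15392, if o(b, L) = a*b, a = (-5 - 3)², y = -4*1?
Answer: -12512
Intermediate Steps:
y = -4
a = 64 (a = (-8)² = 64)
o(b, L) = 64*b
o(6*8 - 3, y) - 1*15392 = 64*(6*8 - 3) - 1*15392 = 64*(48 - 3) - 15392 = 64*45 - 15392 = 2880 - 15392 = -12512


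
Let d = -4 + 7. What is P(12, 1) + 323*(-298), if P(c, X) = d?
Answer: -96251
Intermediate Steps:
d = 3
P(c, X) = 3
P(12, 1) + 323*(-298) = 3 + 323*(-298) = 3 - 96254 = -96251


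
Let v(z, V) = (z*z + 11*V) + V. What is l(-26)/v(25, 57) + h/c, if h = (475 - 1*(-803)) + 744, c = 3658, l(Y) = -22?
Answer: 116651/217651 ≈ 0.53595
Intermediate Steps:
v(z, V) = z**2 + 12*V (v(z, V) = (z**2 + 11*V) + V = z**2 + 12*V)
h = 2022 (h = (475 + 803) + 744 = 1278 + 744 = 2022)
l(-26)/v(25, 57) + h/c = -22/(25**2 + 12*57) + 2022/3658 = -22/(625 + 684) + 2022*(1/3658) = -22/1309 + 1011/1829 = -22*1/1309 + 1011/1829 = -2/119 + 1011/1829 = 116651/217651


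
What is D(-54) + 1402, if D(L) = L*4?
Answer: 1186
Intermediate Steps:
D(L) = 4*L
D(-54) + 1402 = 4*(-54) + 1402 = -216 + 1402 = 1186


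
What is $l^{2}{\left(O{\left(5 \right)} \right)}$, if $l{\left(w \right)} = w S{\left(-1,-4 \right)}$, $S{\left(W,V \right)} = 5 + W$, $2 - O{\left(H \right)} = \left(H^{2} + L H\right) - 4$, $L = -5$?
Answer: $576$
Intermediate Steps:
$O{\left(H \right)} = 6 - H^{2} + 5 H$ ($O{\left(H \right)} = 2 - \left(\left(H^{2} - 5 H\right) - 4\right) = 2 - \left(-4 + H^{2} - 5 H\right) = 2 + \left(4 - H^{2} + 5 H\right) = 6 - H^{2} + 5 H$)
$l{\left(w \right)} = 4 w$ ($l{\left(w \right)} = w \left(5 - 1\right) = w 4 = 4 w$)
$l^{2}{\left(O{\left(5 \right)} \right)} = \left(4 \left(6 - 5^{2} + 5 \cdot 5\right)\right)^{2} = \left(4 \left(6 - 25 + 25\right)\right)^{2} = \left(4 \cdot 6\right)^{2} = 24^{2} = 576$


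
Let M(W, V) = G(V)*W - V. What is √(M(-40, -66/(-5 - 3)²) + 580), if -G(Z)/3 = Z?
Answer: √29266/8 ≈ 21.384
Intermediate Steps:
G(Z) = -3*Z
M(W, V) = -V - 3*V*W (M(W, V) = (-3*V)*W - V = -3*V*W - V = -V - 3*V*W)
√(M(-40, -66/(-5 - 3)²) + 580) = √((-66/(-5 - 3)²)*(-1 - 3*(-40)) + 580) = √((-66/((-8)²))*(-1 + 120) + 580) = √(-66/64*119 + 580) = √(-66*1/64*119 + 580) = √(-33/32*119 + 580) = √(-3927/32 + 580) = √(14633/32) = √29266/8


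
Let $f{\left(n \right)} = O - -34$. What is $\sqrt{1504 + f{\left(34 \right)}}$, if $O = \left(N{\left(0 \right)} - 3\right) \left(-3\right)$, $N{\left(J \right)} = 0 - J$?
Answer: $\sqrt{1547} \approx 39.332$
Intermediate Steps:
$N{\left(J \right)} = - J$
$O = 9$ ($O = \left(\left(-1\right) 0 - 3\right) \left(-3\right) = \left(0 - 3\right) \left(-3\right) = \left(-3\right) \left(-3\right) = 9$)
$f{\left(n \right)} = 43$ ($f{\left(n \right)} = 9 - -34 = 9 + 34 = 43$)
$\sqrt{1504 + f{\left(34 \right)}} = \sqrt{1504 + 43} = \sqrt{1547}$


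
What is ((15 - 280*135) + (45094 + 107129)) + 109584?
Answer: 224022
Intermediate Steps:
((15 - 280*135) + (45094 + 107129)) + 109584 = ((15 - 37800) + 152223) + 109584 = (-37785 + 152223) + 109584 = 114438 + 109584 = 224022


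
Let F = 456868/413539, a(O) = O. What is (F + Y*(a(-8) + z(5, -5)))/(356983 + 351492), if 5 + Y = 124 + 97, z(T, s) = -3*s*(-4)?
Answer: -6073603964/292982043025 ≈ -0.020730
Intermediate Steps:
z(T, s) = 12*s
F = 456868/413539 (F = 456868*(1/413539) = 456868/413539 ≈ 1.1048)
Y = 216 (Y = -5 + (124 + 97) = -5 + 221 = 216)
(F + Y*(a(-8) + z(5, -5)))/(356983 + 351492) = (456868/413539 + 216*(-8 + 12*(-5)))/(356983 + 351492) = (456868/413539 + 216*(-8 - 60))/708475 = (456868/413539 + 216*(-68))*(1/708475) = (456868/413539 - 14688)*(1/708475) = -6073603964/413539*1/708475 = -6073603964/292982043025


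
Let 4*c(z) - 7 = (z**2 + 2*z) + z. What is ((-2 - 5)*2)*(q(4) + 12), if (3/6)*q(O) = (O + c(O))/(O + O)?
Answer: -1701/8 ≈ -212.63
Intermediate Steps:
c(z) = 7/4 + z**2/4 + 3*z/4 (c(z) = 7/4 + ((z**2 + 2*z) + z)/4 = 7/4 + (z**2 + 3*z)/4 = 7/4 + (z**2/4 + 3*z/4) = 7/4 + z**2/4 + 3*z/4)
q(O) = (7/4 + O**2/4 + 7*O/4)/O (q(O) = 2*((O + (7/4 + O**2/4 + 3*O/4))/(O + O)) = 2*((7/4 + O**2/4 + 7*O/4)/((2*O))) = 2*((7/4 + O**2/4 + 7*O/4)*(1/(2*O))) = 2*((7/4 + O**2/4 + 7*O/4)/(2*O)) = (7/4 + O**2/4 + 7*O/4)/O)
((-2 - 5)*2)*(q(4) + 12) = ((-2 - 5)*2)*((1/4)*(7 + 4**2 + 7*4)/4 + 12) = (-7*2)*((1/4)*(1/4)*(7 + 16 + 28) + 12) = -14*((1/4)*(1/4)*51 + 12) = -14*(51/16 + 12) = -14*243/16 = -1701/8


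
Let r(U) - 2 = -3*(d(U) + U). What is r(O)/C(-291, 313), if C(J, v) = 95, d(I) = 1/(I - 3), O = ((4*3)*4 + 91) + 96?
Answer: -163099/22040 ≈ -7.4001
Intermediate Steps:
O = 235 (O = (12*4 + 91) + 96 = (48 + 91) + 96 = 139 + 96 = 235)
d(I) = 1/(-3 + I)
r(U) = 2 - 3*U - 3/(-3 + U) (r(U) = 2 - 3*(1/(-3 + U) + U) = 2 - 3*(U + 1/(-3 + U)) = 2 + (-3*U - 3/(-3 + U)) = 2 - 3*U - 3/(-3 + U))
r(O)/C(-291, 313) = ((-3 + (-3 + 235)*(2 - 3*235))/(-3 + 235))/95 = ((-3 + 232*(2 - 705))/232)*(1/95) = ((-3 + 232*(-703))/232)*(1/95) = ((-3 - 163096)/232)*(1/95) = ((1/232)*(-163099))*(1/95) = -163099/232*1/95 = -163099/22040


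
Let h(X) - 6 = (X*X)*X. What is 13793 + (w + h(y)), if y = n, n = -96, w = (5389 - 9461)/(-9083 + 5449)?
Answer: -1582490493/1817 ≈ -8.7094e+5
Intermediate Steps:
w = 2036/1817 (w = -4072/(-3634) = -4072*(-1/3634) = 2036/1817 ≈ 1.1205)
y = -96
h(X) = 6 + X³ (h(X) = 6 + (X*X)*X = 6 + X²*X = 6 + X³)
13793 + (w + h(y)) = 13793 + (2036/1817 + (6 + (-96)³)) = 13793 + (2036/1817 + (6 - 884736)) = 13793 + (2036/1817 - 884730) = 13793 - 1607552374/1817 = -1582490493/1817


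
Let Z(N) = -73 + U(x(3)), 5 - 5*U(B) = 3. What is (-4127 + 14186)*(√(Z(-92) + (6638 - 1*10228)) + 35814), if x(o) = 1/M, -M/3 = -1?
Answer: 360253026 + 10059*I*√91565/5 ≈ 3.6025e+8 + 6.0877e+5*I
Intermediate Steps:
M = 3 (M = -3*(-1) = 3)
x(o) = ⅓ (x(o) = 1/3 = ⅓)
U(B) = ⅖ (U(B) = 1 - ⅕*3 = 1 - ⅗ = ⅖)
Z(N) = -363/5 (Z(N) = -73 + ⅖ = -363/5)
(-4127 + 14186)*(√(Z(-92) + (6638 - 1*10228)) + 35814) = (-4127 + 14186)*(√(-363/5 + (6638 - 1*10228)) + 35814) = 10059*(√(-363/5 + (6638 - 10228)) + 35814) = 10059*(√(-363/5 - 3590) + 35814) = 10059*(√(-18313/5) + 35814) = 10059*(I*√91565/5 + 35814) = 10059*(35814 + I*√91565/5) = 360253026 + 10059*I*√91565/5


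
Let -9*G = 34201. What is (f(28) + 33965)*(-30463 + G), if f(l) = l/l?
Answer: -1163780832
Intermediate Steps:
G = -34201/9 (G = -⅑*34201 = -34201/9 ≈ -3800.1)
f(l) = 1
(f(28) + 33965)*(-30463 + G) = (1 + 33965)*(-30463 - 34201/9) = 33966*(-308368/9) = -1163780832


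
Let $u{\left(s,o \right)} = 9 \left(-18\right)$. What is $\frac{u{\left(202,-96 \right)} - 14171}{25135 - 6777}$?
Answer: $- \frac{14333}{18358} \approx -0.78075$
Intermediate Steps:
$u{\left(s,o \right)} = -162$
$\frac{u{\left(202,-96 \right)} - 14171}{25135 - 6777} = \frac{-162 - 14171}{25135 - 6777} = - \frac{14333}{18358}$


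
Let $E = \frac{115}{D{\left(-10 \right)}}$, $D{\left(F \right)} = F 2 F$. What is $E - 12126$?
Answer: $- \frac{485017}{40} \approx -12125.0$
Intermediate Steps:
$D{\left(F \right)} = 2 F^{2}$ ($D{\left(F \right)} = 2 F F = 2 F^{2}$)
$E = \frac{23}{40}$ ($E = \frac{115}{2 \left(-10\right)^{2}} = \frac{115}{2 \cdot 100} = \frac{115}{200} = 115 \cdot \frac{1}{200} = \frac{23}{40} \approx 0.575$)
$E - 12126 = \frac{23}{40} - 12126 = - \frac{485017}{40}$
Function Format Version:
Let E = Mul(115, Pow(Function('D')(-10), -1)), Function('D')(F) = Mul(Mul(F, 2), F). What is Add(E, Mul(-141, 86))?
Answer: Rational(-485017, 40) ≈ -12125.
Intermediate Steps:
Function('D')(F) = Mul(2, Pow(F, 2)) (Function('D')(F) = Mul(Mul(2, F), F) = Mul(2, Pow(F, 2)))
E = Rational(23, 40) (E = Mul(115, Pow(Mul(2, Pow(-10, 2)), -1)) = Mul(115, Pow(Mul(2, 100), -1)) = Mul(115, Pow(200, -1)) = Mul(115, Rational(1, 200)) = Rational(23, 40) ≈ 0.57500)
Add(E, Mul(-141, 86)) = Add(Rational(23, 40), Mul(-141, 86)) = Add(Rational(23, 40), -12126) = Rational(-485017, 40)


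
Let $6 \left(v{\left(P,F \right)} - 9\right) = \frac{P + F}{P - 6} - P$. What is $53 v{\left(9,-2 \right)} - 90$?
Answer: $\frac{2953}{9} \approx 328.11$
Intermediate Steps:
$v{\left(P,F \right)} = 9 - \frac{P}{6} + \frac{F + P}{6 \left(-6 + P\right)}$ ($v{\left(P,F \right)} = 9 + \frac{\frac{P + F}{P - 6} - P}{6} = 9 + \frac{\frac{F + P}{-6 + P} - P}{6} = 9 + \frac{- P + \frac{F + P}{-6 + P}}{6} = 9 - \left(\frac{P}{6} - \frac{F + P}{6 \left(-6 + P\right)}\right) = 9 - \frac{P}{6} + \frac{F + P}{6 \left(-6 + P\right)}$)
$53 v{\left(9,-2 \right)} - 90 = 53 \frac{-324 - 2 - 9^{2} + 61 \cdot 9}{6 \left(-6 + 9\right)} - 90 = 53 \frac{-324 - 2 - 81 + 549}{6 \cdot 3} - 90 = 53 \cdot \frac{1}{6} \cdot \frac{1}{3} \left(-324 - 2 - 81 + 549\right) - 90 = 53 \cdot \frac{1}{6} \cdot \frac{1}{3} \cdot 142 - 90 = 53 \cdot \frac{71}{9} - 90 = \frac{3763}{9} - 90 = \frac{2953}{9}$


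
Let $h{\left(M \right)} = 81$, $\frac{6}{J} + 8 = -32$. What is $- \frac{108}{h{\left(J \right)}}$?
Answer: $- \frac{4}{3} \approx -1.3333$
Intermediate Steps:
$J = - \frac{3}{20}$ ($J = \frac{6}{-8 - 32} = \frac{6}{-40} = 6 \left(- \frac{1}{40}\right) = - \frac{3}{20} \approx -0.15$)
$- \frac{108}{h{\left(J \right)}} = - \frac{108}{81} = \left(-108\right) \frac{1}{81} = - \frac{4}{3}$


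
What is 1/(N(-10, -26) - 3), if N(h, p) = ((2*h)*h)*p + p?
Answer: -1/5229 ≈ -0.00019124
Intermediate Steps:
N(h, p) = p + 2*p*h**2 (N(h, p) = (2*h**2)*p + p = 2*p*h**2 + p = p + 2*p*h**2)
1/(N(-10, -26) - 3) = 1/(-26*(1 + 2*(-10)**2) - 3) = 1/(-26*(1 + 2*100) - 3) = 1/(-26*(1 + 200) - 3) = 1/(-26*201 - 3) = 1/(-5226 - 3) = 1/(-5229) = -1/5229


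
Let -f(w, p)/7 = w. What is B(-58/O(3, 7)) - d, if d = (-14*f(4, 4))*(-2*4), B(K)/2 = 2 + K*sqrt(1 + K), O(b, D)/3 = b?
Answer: 3140 - 812*I/27 ≈ 3140.0 - 30.074*I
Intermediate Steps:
f(w, p) = -7*w
O(b, D) = 3*b
B(K) = 4 + 2*K*sqrt(1 + K) (B(K) = 2*(2 + K*sqrt(1 + K)) = 4 + 2*K*sqrt(1 + K))
d = -3136 (d = (-(-98)*4)*(-2*4) = -14*(-28)*(-8) = 392*(-8) = -3136)
B(-58/O(3, 7)) - d = (4 + 2*(-58/(3*3))*sqrt(1 - 58/(3*3))) - 1*(-3136) = (4 + 2*(-58/9)*sqrt(1 - 58/9)) + 3136 = (4 + 2*(-58/9)*sqrt(-49/9)) + 3136 = (4 + 2*(-58/9)*(7*I/3)) + 3136 = (4 - 812*I/27) + 3136 = 3140 - 812*I/27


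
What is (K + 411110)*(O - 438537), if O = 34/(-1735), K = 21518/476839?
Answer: -149154237716075435032/827315665 ≈ -1.8029e+11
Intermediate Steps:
K = 21518/476839 (K = 21518*(1/476839) = 21518/476839 ≈ 0.045126)
O = -34/1735 (O = 34*(-1/1735) = -34/1735 ≈ -0.019597)
(K + 411110)*(O - 438537) = (21518/476839 + 411110)*(-34/1735 - 438537) = (196033302808/476839)*(-760861729/1735) = -149154237716075435032/827315665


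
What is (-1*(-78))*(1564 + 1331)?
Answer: 225810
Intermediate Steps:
(-1*(-78))*(1564 + 1331) = 78*2895 = 225810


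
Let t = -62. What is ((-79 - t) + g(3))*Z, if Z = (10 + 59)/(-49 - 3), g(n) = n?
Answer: 483/26 ≈ 18.577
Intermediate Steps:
Z = -69/52 (Z = 69/(-52) = 69*(-1/52) = -69/52 ≈ -1.3269)
((-79 - t) + g(3))*Z = ((-79 - 1*(-62)) + 3)*(-69/52) = ((-79 + 62) + 3)*(-69/52) = (-17 + 3)*(-69/52) = -14*(-69/52) = 483/26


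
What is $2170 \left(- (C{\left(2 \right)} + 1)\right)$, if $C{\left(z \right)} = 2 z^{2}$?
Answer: $-19530$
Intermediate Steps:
$2170 \left(- (C{\left(2 \right)} + 1)\right) = 2170 \left(- (2 \cdot 2^{2} + 1)\right) = 2170 \left(- (2 \cdot 4 + 1)\right) = 2170 \left(- (8 + 1)\right) = 2170 \left(\left(-1\right) 9\right) = 2170 \left(-9\right) = -19530$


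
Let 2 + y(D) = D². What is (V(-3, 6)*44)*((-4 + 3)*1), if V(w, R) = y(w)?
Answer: -308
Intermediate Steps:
y(D) = -2 + D²
V(w, R) = -2 + w²
(V(-3, 6)*44)*((-4 + 3)*1) = ((-2 + (-3)²)*44)*((-4 + 3)*1) = ((-2 + 9)*44)*(-1*1) = (7*44)*(-1) = 308*(-1) = -308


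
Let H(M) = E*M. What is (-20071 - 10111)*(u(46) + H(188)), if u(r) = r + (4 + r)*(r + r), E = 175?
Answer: -1133213372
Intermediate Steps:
u(r) = r + 2*r*(4 + r) (u(r) = r + (4 + r)*(2*r) = r + 2*r*(4 + r))
H(M) = 175*M
(-20071 - 10111)*(u(46) + H(188)) = (-20071 - 10111)*(46*(9 + 2*46) + 175*188) = -30182*(46*(9 + 92) + 32900) = -30182*(46*101 + 32900) = -30182*(4646 + 32900) = -30182*37546 = -1133213372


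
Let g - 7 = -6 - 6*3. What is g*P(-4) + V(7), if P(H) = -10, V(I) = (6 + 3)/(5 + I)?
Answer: 683/4 ≈ 170.75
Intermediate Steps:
V(I) = 9/(5 + I)
g = -17 (g = 7 + (-6 - 6*3) = 7 + (-6 - 18) = 7 - 24 = -17)
g*P(-4) + V(7) = -17*(-10) + 9/(5 + 7) = 170 + 9/12 = 170 + 9*(1/12) = 170 + 3/4 = 683/4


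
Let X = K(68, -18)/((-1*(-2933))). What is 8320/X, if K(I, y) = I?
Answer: 6100640/17 ≈ 3.5886e+5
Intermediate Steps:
X = 68/2933 (X = 68/((-1*(-2933))) = 68/2933 ≈ 0.023184)
8320/X = 8320/(68/2933) = 8320*(2933/68) = 6100640/17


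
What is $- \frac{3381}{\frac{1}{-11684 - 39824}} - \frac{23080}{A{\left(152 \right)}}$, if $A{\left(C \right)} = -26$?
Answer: $\frac{2263942664}{13} \approx 1.7415 \cdot 10^{8}$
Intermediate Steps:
$- \frac{3381}{\frac{1}{-11684 - 39824}} - \frac{23080}{A{\left(152 \right)}} = - \frac{3381}{\frac{1}{-11684 - 39824}} - \frac{23080}{-26} = - \frac{3381}{\frac{1}{-51508}} - - \frac{11540}{13} = - \frac{3381}{- \frac{1}{51508}} + \frac{11540}{13} = \left(-3381\right) \left(-51508\right) + \frac{11540}{13} = 174148548 + \frac{11540}{13} = \frac{2263942664}{13}$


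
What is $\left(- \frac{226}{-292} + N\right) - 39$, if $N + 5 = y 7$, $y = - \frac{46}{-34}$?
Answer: $- \frac{83781}{2482} \approx -33.755$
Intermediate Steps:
$y = \frac{23}{17}$ ($y = \left(-46\right) \left(- \frac{1}{34}\right) = \frac{23}{17} \approx 1.3529$)
$N = \frac{76}{17}$ ($N = -5 + \frac{23}{17} \cdot 7 = -5 + \frac{161}{17} = \frac{76}{17} \approx 4.4706$)
$\left(- \frac{226}{-292} + N\right) - 39 = \left(- \frac{226}{-292} + \frac{76}{17}\right) - 39 = \left(\left(-226\right) \left(- \frac{1}{292}\right) + \frac{76}{17}\right) - 39 = \left(\frac{113}{146} + \frac{76}{17}\right) - 39 = \frac{13017}{2482} - 39 = - \frac{83781}{2482}$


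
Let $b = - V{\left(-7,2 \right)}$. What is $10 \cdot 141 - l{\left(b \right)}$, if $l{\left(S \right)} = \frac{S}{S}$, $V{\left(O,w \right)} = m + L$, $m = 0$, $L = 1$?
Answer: $1409$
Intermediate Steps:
$V{\left(O,w \right)} = 1$ ($V{\left(O,w \right)} = 0 + 1 = 1$)
$b = -1$ ($b = \left(-1\right) 1 = -1$)
$l{\left(S \right)} = 1$
$10 \cdot 141 - l{\left(b \right)} = 10 \cdot 141 - 1 = 1410 - 1 = 1409$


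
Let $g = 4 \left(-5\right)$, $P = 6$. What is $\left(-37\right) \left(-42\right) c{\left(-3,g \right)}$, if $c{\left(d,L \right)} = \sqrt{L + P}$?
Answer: $1554 i \sqrt{14} \approx 5814.5 i$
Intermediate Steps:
$g = -20$
$c{\left(d,L \right)} = \sqrt{6 + L}$ ($c{\left(d,L \right)} = \sqrt{L + 6} = \sqrt{6 + L}$)
$\left(-37\right) \left(-42\right) c{\left(-3,g \right)} = \left(-37\right) \left(-42\right) \sqrt{6 - 20} = 1554 \sqrt{-14} = 1554 i \sqrt{14}$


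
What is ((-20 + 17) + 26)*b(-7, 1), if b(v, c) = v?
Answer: -161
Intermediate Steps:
((-20 + 17) + 26)*b(-7, 1) = ((-20 + 17) + 26)*(-7) = (-3 + 26)*(-7) = 23*(-7) = -161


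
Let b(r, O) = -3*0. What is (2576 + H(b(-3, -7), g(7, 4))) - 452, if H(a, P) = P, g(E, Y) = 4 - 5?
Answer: 2123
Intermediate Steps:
g(E, Y) = -1
b(r, O) = 0
(2576 + H(b(-3, -7), g(7, 4))) - 452 = (2576 - 1) - 452 = 2575 - 452 = 2123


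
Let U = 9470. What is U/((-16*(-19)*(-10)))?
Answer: -947/304 ≈ -3.1151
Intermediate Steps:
U/((-16*(-19)*(-10))) = 9470/((-16*(-19)*(-10))) = 9470/((304*(-10))) = 9470/(-3040) = 9470*(-1/3040) = -947/304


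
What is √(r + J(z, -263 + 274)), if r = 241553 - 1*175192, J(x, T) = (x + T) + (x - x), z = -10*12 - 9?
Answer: √66243 ≈ 257.38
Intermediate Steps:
z = -129 (z = -120 - 9 = -129)
J(x, T) = T + x (J(x, T) = (T + x) + 0 = T + x)
r = 66361 (r = 241553 - 175192 = 66361)
√(r + J(z, -263 + 274)) = √(66361 + ((-263 + 274) - 129)) = √(66361 + (11 - 129)) = √(66361 - 118) = √66243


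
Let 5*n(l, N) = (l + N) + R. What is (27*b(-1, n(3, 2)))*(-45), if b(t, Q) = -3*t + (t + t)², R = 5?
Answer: -8505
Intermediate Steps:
n(l, N) = 1 + N/5 + l/5 (n(l, N) = ((l + N) + 5)/5 = ((N + l) + 5)/5 = (5 + N + l)/5 = 1 + N/5 + l/5)
b(t, Q) = -3*t + 4*t² (b(t, Q) = -3*t + (2*t)² = -3*t + 4*t²)
(27*b(-1, n(3, 2)))*(-45) = (27*(-(-3 + 4*(-1))))*(-45) = (27*(-(-3 - 4)))*(-45) = (27*(-1*(-7)))*(-45) = (27*7)*(-45) = 189*(-45) = -8505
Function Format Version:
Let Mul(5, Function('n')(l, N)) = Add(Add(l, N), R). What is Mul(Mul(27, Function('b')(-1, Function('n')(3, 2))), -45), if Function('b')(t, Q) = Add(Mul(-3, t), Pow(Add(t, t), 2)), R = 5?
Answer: -8505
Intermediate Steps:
Function('n')(l, N) = Add(1, Mul(Rational(1, 5), N), Mul(Rational(1, 5), l)) (Function('n')(l, N) = Mul(Rational(1, 5), Add(Add(l, N), 5)) = Mul(Rational(1, 5), Add(Add(N, l), 5)) = Mul(Rational(1, 5), Add(5, N, l)) = Add(1, Mul(Rational(1, 5), N), Mul(Rational(1, 5), l)))
Function('b')(t, Q) = Add(Mul(-3, t), Mul(4, Pow(t, 2))) (Function('b')(t, Q) = Add(Mul(-3, t), Pow(Mul(2, t), 2)) = Add(Mul(-3, t), Mul(4, Pow(t, 2))))
Mul(Mul(27, Function('b')(-1, Function('n')(3, 2))), -45) = Mul(Mul(27, Mul(-1, Add(-3, Mul(4, -1)))), -45) = Mul(Mul(27, Mul(-1, Add(-3, -4))), -45) = Mul(Mul(27, Mul(-1, -7)), -45) = Mul(Mul(27, 7), -45) = Mul(189, -45) = -8505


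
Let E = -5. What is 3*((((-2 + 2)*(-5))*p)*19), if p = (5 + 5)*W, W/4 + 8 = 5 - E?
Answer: 0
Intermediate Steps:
W = 8 (W = -32 + 4*(5 - 1*(-5)) = -32 + 4*(5 + 5) = -32 + 4*10 = -32 + 40 = 8)
p = 80 (p = (5 + 5)*8 = 10*8 = 80)
3*((((-2 + 2)*(-5))*p)*19) = 3*((((-2 + 2)*(-5))*80)*19) = 3*(((0*(-5))*80)*19) = 3*((0*80)*19) = 3*(0*19) = 3*0 = 0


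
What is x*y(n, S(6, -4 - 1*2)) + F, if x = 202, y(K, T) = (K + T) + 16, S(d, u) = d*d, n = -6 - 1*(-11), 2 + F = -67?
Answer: 11445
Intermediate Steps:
F = -69 (F = -2 - 67 = -69)
n = 5 (n = -6 + 11 = 5)
S(d, u) = d²
y(K, T) = 16 + K + T
x*y(n, S(6, -4 - 1*2)) + F = 202*(16 + 5 + 6²) - 69 = 202*(16 + 5 + 36) - 69 = 202*57 - 69 = 11514 - 69 = 11445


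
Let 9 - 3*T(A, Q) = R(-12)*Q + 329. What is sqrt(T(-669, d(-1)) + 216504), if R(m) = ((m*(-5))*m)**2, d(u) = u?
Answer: 2*sqrt(875694)/3 ≈ 623.86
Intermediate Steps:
R(m) = 25*m**4 (R(m) = ((-5*m)*m)**2 = (-5*m**2)**2 = 25*m**4)
T(A, Q) = -320/3 - 172800*Q (T(A, Q) = 3 - ((25*(-12)**4)*Q + 329)/3 = 3 - ((25*20736)*Q + 329)/3 = 3 - (518400*Q + 329)/3 = 3 - (329 + 518400*Q)/3 = 3 + (-329/3 - 172800*Q) = -320/3 - 172800*Q)
sqrt(T(-669, d(-1)) + 216504) = sqrt((-320/3 - 172800*(-1)) + 216504) = sqrt((-320/3 + 172800) + 216504) = sqrt(518080/3 + 216504) = sqrt(1167592/3) = 2*sqrt(875694)/3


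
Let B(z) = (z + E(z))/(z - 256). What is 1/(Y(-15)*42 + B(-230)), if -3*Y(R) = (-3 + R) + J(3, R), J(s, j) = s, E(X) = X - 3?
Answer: 486/102523 ≈ 0.0047404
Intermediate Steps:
E(X) = -3 + X
B(z) = (-3 + 2*z)/(-256 + z) (B(z) = (z + (-3 + z))/(z - 256) = (-3 + 2*z)/(-256 + z))
Y(R) = -R/3 (Y(R) = -((-3 + R) + 3)/3 = -R/3)
1/(Y(-15)*42 + B(-230)) = 1/(-⅓*(-15)*42 + (-3 + 2*(-230))/(-256 - 230)) = 1/(5*42 + (-3 - 460)/(-486)) = 1/(210 - 1/486*(-463)) = 1/(210 + 463/486) = 1/(102523/486) = 486/102523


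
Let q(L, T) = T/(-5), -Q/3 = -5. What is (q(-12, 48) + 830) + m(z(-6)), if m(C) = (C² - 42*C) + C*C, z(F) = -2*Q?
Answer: 19402/5 ≈ 3880.4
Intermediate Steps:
Q = 15 (Q = -3*(-5) = 15)
q(L, T) = -T/5 (q(L, T) = T*(-⅕) = -T/5)
z(F) = -30 (z(F) = -2*15 = -30)
m(C) = -42*C + 2*C² (m(C) = (C² - 42*C) + C² = -42*C + 2*C²)
(q(-12, 48) + 830) + m(z(-6)) = (-⅕*48 + 830) + 2*(-30)*(-21 - 30) = (-48/5 + 830) + 2*(-30)*(-51) = 4102/5 + 3060 = 19402/5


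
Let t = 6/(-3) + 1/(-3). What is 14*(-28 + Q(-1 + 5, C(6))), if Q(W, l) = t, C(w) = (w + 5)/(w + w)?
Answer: -1274/3 ≈ -424.67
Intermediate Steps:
C(w) = (5 + w)/(2*w) (C(w) = (5 + w)/((2*w)) = (5 + w)*(1/(2*w)) = (5 + w)/(2*w))
t = -7/3 (t = 6*(-⅓) + 1*(-⅓) = -2 - ⅓ = -7/3 ≈ -2.3333)
Q(W, l) = -7/3
14*(-28 + Q(-1 + 5, C(6))) = 14*(-28 - 7/3) = 14*(-91/3) = -1274/3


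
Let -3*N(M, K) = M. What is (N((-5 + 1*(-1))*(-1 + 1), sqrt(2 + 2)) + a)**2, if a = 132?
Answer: 17424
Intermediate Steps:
N(M, K) = -M/3
(N((-5 + 1*(-1))*(-1 + 1), sqrt(2 + 2)) + a)**2 = (-(-5 + 1*(-1))*(-1 + 1)/3 + 132)**2 = (-(-5 - 1)*0/3 + 132)**2 = (-(-2)*0 + 132)**2 = (-1/3*0 + 132)**2 = (0 + 132)**2 = 132**2 = 17424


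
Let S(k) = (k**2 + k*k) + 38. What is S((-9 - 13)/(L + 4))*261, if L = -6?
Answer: 73080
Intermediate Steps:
S(k) = 38 + 2*k**2 (S(k) = (k**2 + k**2) + 38 = 2*k**2 + 38 = 38 + 2*k**2)
S((-9 - 13)/(L + 4))*261 = (38 + 2*((-9 - 13)/(-6 + 4))**2)*261 = (38 + 2*(-22/(-2))**2)*261 = (38 + 2*(-22*(-1/2))**2)*261 = (38 + 2*11**2)*261 = (38 + 2*121)*261 = (38 + 242)*261 = 280*261 = 73080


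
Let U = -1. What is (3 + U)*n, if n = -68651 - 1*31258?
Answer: -199818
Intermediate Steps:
n = -99909 (n = -68651 - 31258 = -99909)
(3 + U)*n = (3 - 1)*(-99909) = 2*(-99909) = -199818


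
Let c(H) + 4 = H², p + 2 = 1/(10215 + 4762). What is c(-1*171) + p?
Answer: 437852596/14977 ≈ 29235.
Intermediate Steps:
p = -29953/14977 (p = -2 + 1/(10215 + 4762) = -2 + 1/14977 = -29953/14977 ≈ -1.9999)
c(H) = -4 + H²
c(-1*171) + p = (-4 + (-1*171)²) - 29953/14977 = (-4 + (-171)²) - 29953/14977 = (-4 + 29241) - 29953/14977 = 29237 - 29953/14977 = 437852596/14977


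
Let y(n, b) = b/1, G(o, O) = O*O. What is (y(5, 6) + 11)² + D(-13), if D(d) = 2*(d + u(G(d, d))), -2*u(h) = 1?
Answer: 262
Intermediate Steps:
G(o, O) = O²
u(h) = -½ (u(h) = -½*1 = -½)
y(n, b) = b (y(n, b) = b*1 = b)
D(d) = -1 + 2*d (D(d) = 2*(d - ½) = 2*(-½ + d) = -1 + 2*d)
(y(5, 6) + 11)² + D(-13) = (6 + 11)² + (-1 + 2*(-13)) = 17² + (-1 - 26) = 289 - 27 = 262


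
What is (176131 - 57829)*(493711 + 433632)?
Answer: 109706531586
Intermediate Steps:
(176131 - 57829)*(493711 + 433632) = 118302*927343 = 109706531586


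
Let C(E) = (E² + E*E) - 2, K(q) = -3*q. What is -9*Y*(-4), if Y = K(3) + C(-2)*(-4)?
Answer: -1188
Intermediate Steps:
C(E) = -2 + 2*E² (C(E) = (E² + E²) - 2 = 2*E² - 2 = -2 + 2*E²)
Y = -33 (Y = -3*3 + (-2 + 2*(-2)²)*(-4) = -9 + (-2 + 2*4)*(-4) = -9 + (-2 + 8)*(-4) = -9 + 6*(-4) = -9 - 24 = -33)
-9*Y*(-4) = -9*(-33)*(-4) = 297*(-4) = -1188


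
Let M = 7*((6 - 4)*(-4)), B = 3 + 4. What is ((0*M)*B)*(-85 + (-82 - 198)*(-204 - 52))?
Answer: 0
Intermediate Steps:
B = 7
M = -56 (M = 7*(2*(-4)) = 7*(-8) = -56)
((0*M)*B)*(-85 + (-82 - 198)*(-204 - 52)) = ((0*(-56))*7)*(-85 + (-82 - 198)*(-204 - 52)) = (0*7)*(-85 - 280*(-256)) = 0*(-85 + 71680) = 0*71595 = 0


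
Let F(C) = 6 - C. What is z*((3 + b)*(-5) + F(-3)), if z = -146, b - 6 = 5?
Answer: 8906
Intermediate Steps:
b = 11 (b = 6 + 5 = 11)
z*((3 + b)*(-5) + F(-3)) = -146*((3 + 11)*(-5) + (6 - 1*(-3))) = -146*(14*(-5) + (6 + 3)) = -146*(-70 + 9) = -146*(-61) = 8906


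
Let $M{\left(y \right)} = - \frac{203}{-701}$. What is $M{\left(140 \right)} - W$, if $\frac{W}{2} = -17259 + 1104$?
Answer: $\frac{22649513}{701} \approx 32310.0$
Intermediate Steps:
$M{\left(y \right)} = \frac{203}{701}$ ($M{\left(y \right)} = \left(-203\right) \left(- \frac{1}{701}\right) = \frac{203}{701}$)
$W = -32310$ ($W = 2 \left(-17259 + 1104\right) = 2 \left(-16155\right) = -32310$)
$M{\left(140 \right)} - W = \frac{203}{701} - -32310 = \frac{203}{701} + 32310 = \frac{22649513}{701}$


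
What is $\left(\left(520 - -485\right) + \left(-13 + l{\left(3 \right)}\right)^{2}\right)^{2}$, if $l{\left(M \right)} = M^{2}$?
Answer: $1042441$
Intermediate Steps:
$\left(\left(520 - -485\right) + \left(-13 + l{\left(3 \right)}\right)^{2}\right)^{2} = \left(\left(520 - -485\right) + \left(-13 + 3^{2}\right)^{2}\right)^{2} = \left(\left(520 + 485\right) + \left(-13 + 9\right)^{2}\right)^{2} = \left(1005 + \left(-4\right)^{2}\right)^{2} = \left(1005 + 16\right)^{2} = 1021^{2} = 1042441$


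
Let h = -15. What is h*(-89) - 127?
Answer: 1208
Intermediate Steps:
h*(-89) - 127 = -15*(-89) - 127 = 1335 - 127 = 1208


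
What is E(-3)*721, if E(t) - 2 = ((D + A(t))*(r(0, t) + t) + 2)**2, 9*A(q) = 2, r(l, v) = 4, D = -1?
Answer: 204043/81 ≈ 2519.1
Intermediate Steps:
A(q) = 2/9 (A(q) = (1/9)*2 = 2/9)
E(t) = 2 + (-10/9 - 7*t/9)**2 (E(t) = 2 + ((-1 + 2/9)*(4 + t) + 2)**2 = 2 + (-7*(4 + t)/9 + 2)**2 = 2 + ((-28/9 - 7*t/9) + 2)**2 = 2 + (-10/9 - 7*t/9)**2)
E(-3)*721 = (2 + (10 + 7*(-3))**2/81)*721 = (2 + (10 - 21)**2/81)*721 = (2 + (1/81)*(-11)**2)*721 = (2 + (1/81)*121)*721 = (2 + 121/81)*721 = (283/81)*721 = 204043/81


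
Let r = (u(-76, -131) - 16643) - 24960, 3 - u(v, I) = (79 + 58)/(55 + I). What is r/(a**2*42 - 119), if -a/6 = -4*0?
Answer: 3161463/9044 ≈ 349.56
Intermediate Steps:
u(v, I) = 3 - 137/(55 + I) (u(v, I) = 3 - (79 + 58)/(55 + I) = 3 - 137/(55 + I))
a = 0 (a = -(-24)*0 = -6*0 = 0)
r = -3161463/76 (r = ((28 + 3*(-131))/(55 - 131) - 16643) - 24960 = ((28 - 393)/(-76) - 16643) - 24960 = (-1/76*(-365) - 16643) - 24960 = (365/76 - 16643) - 24960 = -1264503/76 - 24960 = -3161463/76 ≈ -41598.)
r/(a**2*42 - 119) = -3161463/(76*(0**2*42 - 119)) = -3161463/(76*(0*42 - 119)) = -3161463/(76*(0 - 119)) = -3161463/76/(-119) = -3161463/76*(-1/119) = 3161463/9044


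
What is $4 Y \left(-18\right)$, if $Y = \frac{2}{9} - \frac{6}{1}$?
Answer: $416$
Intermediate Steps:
$Y = - \frac{52}{9}$ ($Y = 2 \cdot \frac{1}{9} - 6 = \frac{2}{9} - 6 = - \frac{52}{9} \approx -5.7778$)
$4 Y \left(-18\right) = 4 \left(- \frac{52}{9}\right) \left(-18\right) = \left(- \frac{208}{9}\right) \left(-18\right) = 416$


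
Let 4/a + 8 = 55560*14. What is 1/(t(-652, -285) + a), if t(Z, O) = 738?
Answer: 194458/143510005 ≈ 0.0013550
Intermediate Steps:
a = 1/194458 (a = 4/(-8 + 55560*14) = 4/(-8 + 777840) = 4/777832 = 4*(1/777832) = 1/194458 ≈ 5.1425e-6)
1/(t(-652, -285) + a) = 1/(738 + 1/194458) = 1/(143510005/194458) = 194458/143510005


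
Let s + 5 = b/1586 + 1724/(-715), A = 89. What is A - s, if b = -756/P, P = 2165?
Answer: 28011660/290543 ≈ 96.411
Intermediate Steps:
b = -756/2165 ≈ -0.34919
s = -2153333/290543 (s = -5 + (-756/2165/1586 + 1724/(-715)) = -5 + (-756/2165*1/1586 + 1724*(-1/715)) = -5 + (-378/1716845 - 1724/715) = -5 - 700618/290543 = -2153333/290543 ≈ -7.4114)
A - s = 89 - 1*(-2153333/290543) = 89 + 2153333/290543 = 28011660/290543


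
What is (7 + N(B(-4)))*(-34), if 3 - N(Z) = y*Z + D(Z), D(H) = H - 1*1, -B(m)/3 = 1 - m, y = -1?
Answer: -374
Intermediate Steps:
B(m) = -3 + 3*m (B(m) = -3*(1 - m) = -3 + 3*m)
D(H) = -1 + H (D(H) = H - 1 = -1 + H)
N(Z) = 4 (N(Z) = 3 - (-Z + (-1 + Z)) = 3 - 1*(-1) = 3 + 1 = 4)
(7 + N(B(-4)))*(-34) = (7 + 4)*(-34) = 11*(-34) = -374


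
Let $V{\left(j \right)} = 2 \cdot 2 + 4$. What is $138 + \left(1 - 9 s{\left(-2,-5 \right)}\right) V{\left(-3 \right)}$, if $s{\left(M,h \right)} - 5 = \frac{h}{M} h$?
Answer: $686$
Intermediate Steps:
$V{\left(j \right)} = 8$ ($V{\left(j \right)} = 4 + 4 = 8$)
$s{\left(M,h \right)} = 5 + \frac{h^{2}}{M}$ ($s{\left(M,h \right)} = 5 + \frac{h}{M} h = 5 + \frac{h^{2}}{M}$)
$138 + \left(1 - 9 s{\left(-2,-5 \right)}\right) V{\left(-3 \right)} = 138 + \left(1 - 9 \left(5 + \frac{\left(-5\right)^{2}}{-2}\right)\right) 8 = 138 + \left(1 - 9 \left(5 - \frac{25}{2}\right)\right) 8 = 138 + \left(1 - - \frac{135}{2}\right) 8 = 138 + \left(1 + \frac{135}{2}\right) 8 = 138 + \frac{137}{2} \cdot 8 = 138 + 548 = 686$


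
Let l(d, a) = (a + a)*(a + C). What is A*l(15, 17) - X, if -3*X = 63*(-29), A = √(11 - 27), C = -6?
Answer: -609 + 1496*I ≈ -609.0 + 1496.0*I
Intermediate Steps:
A = 4*I (A = √(-16) = 4*I ≈ 4.0*I)
l(d, a) = 2*a*(-6 + a) (l(d, a) = (a + a)*(a - 6) = (2*a)*(-6 + a) = 2*a*(-6 + a))
X = 609 (X = -21*(-29) = -⅓*(-1827) = 609)
A*l(15, 17) - X = (4*I)*(2*17*(-6 + 17)) - 1*609 = (4*I)*(2*17*11) - 609 = (4*I)*374 - 609 = 1496*I - 609 = -609 + 1496*I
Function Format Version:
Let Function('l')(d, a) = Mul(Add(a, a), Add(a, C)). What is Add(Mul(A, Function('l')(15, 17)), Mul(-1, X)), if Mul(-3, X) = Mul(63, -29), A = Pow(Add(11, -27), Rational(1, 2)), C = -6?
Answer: Add(-609, Mul(1496, I)) ≈ Add(-609.00, Mul(1496.0, I))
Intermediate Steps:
A = Mul(4, I) (A = Pow(-16, Rational(1, 2)) = Mul(4, I) ≈ Mul(4.0000, I))
Function('l')(d, a) = Mul(2, a, Add(-6, a)) (Function('l')(d, a) = Mul(Add(a, a), Add(a, -6)) = Mul(Mul(2, a), Add(-6, a)) = Mul(2, a, Add(-6, a)))
X = 609 (X = Mul(Rational(-1, 3), Mul(63, -29)) = Mul(Rational(-1, 3), -1827) = 609)
Add(Mul(A, Function('l')(15, 17)), Mul(-1, X)) = Add(Mul(Mul(4, I), Mul(2, 17, Add(-6, 17))), Mul(-1, 609)) = Add(Mul(Mul(4, I), Mul(2, 17, 11)), -609) = Add(Mul(Mul(4, I), 374), -609) = Add(Mul(1496, I), -609) = Add(-609, Mul(1496, I))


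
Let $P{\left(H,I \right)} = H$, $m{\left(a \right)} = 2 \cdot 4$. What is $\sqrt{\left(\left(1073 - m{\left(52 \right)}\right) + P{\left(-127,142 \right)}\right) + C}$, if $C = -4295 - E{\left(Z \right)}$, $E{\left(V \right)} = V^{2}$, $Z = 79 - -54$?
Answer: $i \sqrt{21046} \approx 145.07 i$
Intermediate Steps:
$Z = 133$ ($Z = 79 + 54 = 133$)
$m{\left(a \right)} = 8$
$C = -21984$ ($C = -4295 - 133^{2} = -4295 - 17689 = -21984$)
$\sqrt{\left(\left(1073 - m{\left(52 \right)}\right) + P{\left(-127,142 \right)}\right) + C} = \sqrt{\left(\left(1073 - 8\right) - 127\right) - 21984} = \sqrt{\left(1065 - 127\right) - 21984} = \sqrt{938 - 21984} = \sqrt{-21046} = i \sqrt{21046}$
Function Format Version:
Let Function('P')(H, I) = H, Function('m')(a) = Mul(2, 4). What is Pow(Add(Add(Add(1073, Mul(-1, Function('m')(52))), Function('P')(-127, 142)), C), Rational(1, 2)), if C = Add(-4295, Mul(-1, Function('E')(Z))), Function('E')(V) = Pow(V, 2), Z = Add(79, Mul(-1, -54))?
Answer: Mul(I, Pow(21046, Rational(1, 2))) ≈ Mul(145.07, I)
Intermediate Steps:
Z = 133 (Z = Add(79, 54) = 133)
Function('m')(a) = 8
C = -21984 (C = Add(-4295, Mul(-1, Pow(133, 2))) = Add(-4295, Mul(-1, 17689)) = Add(-4295, -17689) = -21984)
Pow(Add(Add(Add(1073, Mul(-1, Function('m')(52))), Function('P')(-127, 142)), C), Rational(1, 2)) = Pow(Add(Add(Add(1073, Mul(-1, 8)), -127), -21984), Rational(1, 2)) = Pow(Add(Add(Add(1073, -8), -127), -21984), Rational(1, 2)) = Pow(Add(Add(1065, -127), -21984), Rational(1, 2)) = Pow(Add(938, -21984), Rational(1, 2)) = Pow(-21046, Rational(1, 2)) = Mul(I, Pow(21046, Rational(1, 2)))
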